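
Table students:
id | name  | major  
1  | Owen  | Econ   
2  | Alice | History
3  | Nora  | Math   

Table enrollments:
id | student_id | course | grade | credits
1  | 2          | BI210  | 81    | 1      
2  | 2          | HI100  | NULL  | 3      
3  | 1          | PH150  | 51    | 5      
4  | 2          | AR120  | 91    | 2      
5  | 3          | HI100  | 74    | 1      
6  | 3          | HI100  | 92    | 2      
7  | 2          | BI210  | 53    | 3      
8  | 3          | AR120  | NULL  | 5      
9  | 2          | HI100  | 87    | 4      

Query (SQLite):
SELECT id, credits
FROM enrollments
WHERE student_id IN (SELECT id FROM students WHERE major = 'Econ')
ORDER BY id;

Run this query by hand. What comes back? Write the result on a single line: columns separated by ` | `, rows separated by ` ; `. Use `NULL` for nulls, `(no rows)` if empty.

Inner query: students.id where major = 'Econ'.
Outer: keep enrollments rows whose student_id is in that set.
Inner query → {1}

3 | 5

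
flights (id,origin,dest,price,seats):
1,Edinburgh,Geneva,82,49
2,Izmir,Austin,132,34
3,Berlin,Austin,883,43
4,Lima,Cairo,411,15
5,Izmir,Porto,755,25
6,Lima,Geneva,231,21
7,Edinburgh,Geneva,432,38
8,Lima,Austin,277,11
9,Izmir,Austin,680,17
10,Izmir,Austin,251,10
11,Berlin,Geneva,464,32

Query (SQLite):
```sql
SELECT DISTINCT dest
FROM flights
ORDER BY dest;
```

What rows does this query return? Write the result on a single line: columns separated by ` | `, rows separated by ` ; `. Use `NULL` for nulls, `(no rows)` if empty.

Collect distinct dest values from flights.

Austin ; Cairo ; Geneva ; Porto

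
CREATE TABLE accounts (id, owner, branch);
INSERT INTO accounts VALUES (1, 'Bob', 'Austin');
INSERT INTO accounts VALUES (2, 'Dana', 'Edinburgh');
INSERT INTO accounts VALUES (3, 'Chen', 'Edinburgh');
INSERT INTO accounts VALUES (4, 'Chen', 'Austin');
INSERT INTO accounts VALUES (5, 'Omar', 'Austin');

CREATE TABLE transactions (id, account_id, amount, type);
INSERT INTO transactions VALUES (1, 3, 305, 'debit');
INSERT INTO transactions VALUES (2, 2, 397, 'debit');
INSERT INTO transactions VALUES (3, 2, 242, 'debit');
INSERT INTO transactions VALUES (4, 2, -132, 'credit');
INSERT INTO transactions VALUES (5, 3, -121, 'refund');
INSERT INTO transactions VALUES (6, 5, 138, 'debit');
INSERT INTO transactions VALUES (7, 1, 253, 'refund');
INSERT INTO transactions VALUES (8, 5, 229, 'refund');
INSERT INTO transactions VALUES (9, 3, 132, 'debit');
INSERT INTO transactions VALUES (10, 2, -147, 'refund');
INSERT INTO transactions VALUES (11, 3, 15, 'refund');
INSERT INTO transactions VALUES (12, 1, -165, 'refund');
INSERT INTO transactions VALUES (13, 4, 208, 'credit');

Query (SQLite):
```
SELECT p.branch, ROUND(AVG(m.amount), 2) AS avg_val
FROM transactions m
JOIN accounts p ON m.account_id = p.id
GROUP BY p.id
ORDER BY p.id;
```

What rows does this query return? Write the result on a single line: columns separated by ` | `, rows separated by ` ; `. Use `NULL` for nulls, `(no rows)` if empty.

Austin | 44 ; Edinburgh | 90 ; Edinburgh | 82.75 ; Austin | 208 ; Austin | 183.5

Join each transactions row to its accounts via account_id.
Group joined rows by accounts.id; compute ROUND(AVG(m.amount), 2) per group.
  1: ids {7, 12} → ROUND(AVG(m.amount), 2)=44
  2: ids {2, 3, 4, 10} → ROUND(AVG(m.amount), 2)=90
  3: ids {1, 5, 9, 11} → ROUND(AVG(m.amount), 2)=82.75
  4: ids {13} → ROUND(AVG(m.amount), 2)=208
  5: ids {6, 8} → ROUND(AVG(m.amount), 2)=183.5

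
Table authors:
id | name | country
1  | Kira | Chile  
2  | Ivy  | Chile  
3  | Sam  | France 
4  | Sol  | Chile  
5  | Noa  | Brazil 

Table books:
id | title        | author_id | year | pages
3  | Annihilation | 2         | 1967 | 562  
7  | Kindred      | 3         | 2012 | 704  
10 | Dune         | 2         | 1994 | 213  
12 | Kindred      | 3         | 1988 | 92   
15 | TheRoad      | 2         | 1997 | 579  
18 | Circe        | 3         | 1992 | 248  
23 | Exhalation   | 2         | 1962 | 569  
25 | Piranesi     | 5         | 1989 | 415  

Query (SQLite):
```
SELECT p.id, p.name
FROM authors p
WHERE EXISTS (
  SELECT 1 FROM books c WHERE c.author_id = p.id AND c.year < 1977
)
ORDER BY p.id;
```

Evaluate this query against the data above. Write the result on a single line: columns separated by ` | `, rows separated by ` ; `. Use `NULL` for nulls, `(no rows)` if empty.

For each authors row, check whether any books with matching author_id has year < 1977.
Keep rows where that is true.

2 | Ivy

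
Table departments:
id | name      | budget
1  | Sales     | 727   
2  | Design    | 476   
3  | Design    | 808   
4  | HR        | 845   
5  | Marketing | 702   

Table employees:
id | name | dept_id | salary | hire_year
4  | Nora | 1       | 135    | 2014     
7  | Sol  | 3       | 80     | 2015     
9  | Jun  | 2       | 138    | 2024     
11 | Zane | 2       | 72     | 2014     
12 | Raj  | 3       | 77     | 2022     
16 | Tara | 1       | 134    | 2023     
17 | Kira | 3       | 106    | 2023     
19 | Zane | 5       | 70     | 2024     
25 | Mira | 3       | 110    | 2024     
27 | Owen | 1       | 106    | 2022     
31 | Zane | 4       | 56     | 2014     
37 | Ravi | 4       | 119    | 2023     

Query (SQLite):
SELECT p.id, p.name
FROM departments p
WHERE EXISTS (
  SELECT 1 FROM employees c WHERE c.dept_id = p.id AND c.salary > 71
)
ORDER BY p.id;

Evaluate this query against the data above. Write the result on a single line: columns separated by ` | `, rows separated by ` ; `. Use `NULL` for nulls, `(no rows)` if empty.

For each departments row, check whether any employees with matching dept_id has salary > 71.
Keep rows where that is true.

1 | Sales ; 2 | Design ; 3 | Design ; 4 | HR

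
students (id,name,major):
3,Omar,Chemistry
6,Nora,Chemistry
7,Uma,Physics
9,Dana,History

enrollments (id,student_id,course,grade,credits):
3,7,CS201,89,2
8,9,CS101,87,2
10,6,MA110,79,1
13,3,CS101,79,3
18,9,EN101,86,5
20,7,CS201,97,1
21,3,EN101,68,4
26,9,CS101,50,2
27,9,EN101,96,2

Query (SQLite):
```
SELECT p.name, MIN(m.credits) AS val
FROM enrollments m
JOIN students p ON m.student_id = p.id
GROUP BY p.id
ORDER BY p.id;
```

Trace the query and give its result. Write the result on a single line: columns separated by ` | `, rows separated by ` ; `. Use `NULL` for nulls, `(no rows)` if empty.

Join each enrollments row to its students via student_id.
Group joined rows by students.id; compute MIN(m.credits) per group.
  3: ids {13, 21} → MIN(m.credits)=3
  6: ids {10} → MIN(m.credits)=1
  7: ids {3, 20} → MIN(m.credits)=1
  9: ids {8, 18, 26, 27} → MIN(m.credits)=2

Omar | 3 ; Nora | 1 ; Uma | 1 ; Dana | 2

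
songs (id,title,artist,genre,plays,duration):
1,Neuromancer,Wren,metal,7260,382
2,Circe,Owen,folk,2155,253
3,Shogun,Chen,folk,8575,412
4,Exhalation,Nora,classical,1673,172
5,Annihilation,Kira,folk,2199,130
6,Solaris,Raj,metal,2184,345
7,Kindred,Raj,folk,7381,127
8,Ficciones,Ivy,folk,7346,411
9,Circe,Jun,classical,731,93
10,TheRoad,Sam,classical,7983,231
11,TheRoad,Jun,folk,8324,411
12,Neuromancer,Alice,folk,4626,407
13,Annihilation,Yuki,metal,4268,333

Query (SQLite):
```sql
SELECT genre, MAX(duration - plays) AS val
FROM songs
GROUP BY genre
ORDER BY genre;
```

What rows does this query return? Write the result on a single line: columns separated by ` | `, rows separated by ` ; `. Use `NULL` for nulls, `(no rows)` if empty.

For each row compute duration - plays.
Group by genre; take MAX of the expression per group.
  classical: ids {4, 9, 10} → MAX(duration - plays)=-638
  folk: ids {2, 3, 5, 7, 8, 11, 12} → MAX(duration - plays)=-1902
  metal: ids {1, 6, 13} → MAX(duration - plays)=-1839

classical | -638 ; folk | -1902 ; metal | -1839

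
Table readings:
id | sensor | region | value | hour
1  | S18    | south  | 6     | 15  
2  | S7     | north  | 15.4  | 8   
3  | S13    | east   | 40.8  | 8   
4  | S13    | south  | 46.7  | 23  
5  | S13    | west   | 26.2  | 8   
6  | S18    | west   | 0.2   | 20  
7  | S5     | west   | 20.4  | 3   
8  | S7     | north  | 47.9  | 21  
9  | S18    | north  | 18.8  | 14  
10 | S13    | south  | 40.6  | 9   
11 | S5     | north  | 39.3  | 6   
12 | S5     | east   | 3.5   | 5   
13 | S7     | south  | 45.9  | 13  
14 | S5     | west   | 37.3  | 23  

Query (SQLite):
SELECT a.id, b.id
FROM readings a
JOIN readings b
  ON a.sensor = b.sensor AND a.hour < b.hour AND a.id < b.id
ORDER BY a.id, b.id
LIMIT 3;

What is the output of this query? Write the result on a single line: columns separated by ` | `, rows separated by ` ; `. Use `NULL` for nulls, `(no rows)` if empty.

1 | 6 ; 2 | 8 ; 2 | 13

Pairs (a,b) with same sensor, a.hour < b.hour, a.id < b.id.
sensor groups: S13:{3,4,5,10} S18:{1,6,9} S5:{7,11,12,14} S7:{2,8,13}
Ordered by (a.id, b.id); first 3.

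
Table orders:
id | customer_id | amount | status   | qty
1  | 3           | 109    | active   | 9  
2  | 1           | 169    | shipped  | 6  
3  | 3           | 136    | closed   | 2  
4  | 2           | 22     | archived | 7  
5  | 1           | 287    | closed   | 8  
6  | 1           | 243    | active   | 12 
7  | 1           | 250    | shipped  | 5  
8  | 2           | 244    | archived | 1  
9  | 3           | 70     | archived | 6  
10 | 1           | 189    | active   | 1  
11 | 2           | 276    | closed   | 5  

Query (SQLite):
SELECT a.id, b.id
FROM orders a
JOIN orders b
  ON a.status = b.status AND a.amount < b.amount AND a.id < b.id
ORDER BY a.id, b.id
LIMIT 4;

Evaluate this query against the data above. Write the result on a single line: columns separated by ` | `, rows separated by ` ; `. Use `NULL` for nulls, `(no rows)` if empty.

1 | 6 ; 1 | 10 ; 2 | 7 ; 3 | 5

Pairs (a,b) with same status, a.amount < b.amount, a.id < b.id.
status groups: active:{1,6,10} archived:{4,8,9} closed:{3,5,11} shipped:{2,7}
Ordered by (a.id, b.id); first 4.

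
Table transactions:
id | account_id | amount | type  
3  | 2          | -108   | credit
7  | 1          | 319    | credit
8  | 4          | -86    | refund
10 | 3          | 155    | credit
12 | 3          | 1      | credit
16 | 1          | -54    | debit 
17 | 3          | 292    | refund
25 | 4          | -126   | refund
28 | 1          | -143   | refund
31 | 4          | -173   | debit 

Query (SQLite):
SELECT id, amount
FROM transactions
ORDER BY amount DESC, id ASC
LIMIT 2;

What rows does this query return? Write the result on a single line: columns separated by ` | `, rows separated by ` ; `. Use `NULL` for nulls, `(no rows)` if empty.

7 | 319 ; 17 | 292

Sort by amount desc, tiebreak id asc: (319, id=7), (292, id=17), (155, id=10), (1, id=12), (-54, id=16) …. Take first 2.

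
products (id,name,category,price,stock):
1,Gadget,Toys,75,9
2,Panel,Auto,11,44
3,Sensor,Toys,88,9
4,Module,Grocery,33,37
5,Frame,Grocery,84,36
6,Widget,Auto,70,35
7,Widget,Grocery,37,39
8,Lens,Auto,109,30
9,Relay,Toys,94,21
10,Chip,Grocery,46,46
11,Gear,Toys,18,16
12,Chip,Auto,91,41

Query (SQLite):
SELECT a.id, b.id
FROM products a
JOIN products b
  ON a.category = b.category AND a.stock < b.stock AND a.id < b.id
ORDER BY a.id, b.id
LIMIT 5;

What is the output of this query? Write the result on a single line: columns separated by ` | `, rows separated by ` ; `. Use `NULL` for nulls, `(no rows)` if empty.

Pairs (a,b) with same category, a.stock < b.stock, a.id < b.id.
category groups: Auto:{2,6,8,12} Grocery:{4,5,7,10} Toys:{1,3,9,11}
Ordered by (a.id, b.id); first 5.

1 | 9 ; 1 | 11 ; 3 | 9 ; 3 | 11 ; 4 | 7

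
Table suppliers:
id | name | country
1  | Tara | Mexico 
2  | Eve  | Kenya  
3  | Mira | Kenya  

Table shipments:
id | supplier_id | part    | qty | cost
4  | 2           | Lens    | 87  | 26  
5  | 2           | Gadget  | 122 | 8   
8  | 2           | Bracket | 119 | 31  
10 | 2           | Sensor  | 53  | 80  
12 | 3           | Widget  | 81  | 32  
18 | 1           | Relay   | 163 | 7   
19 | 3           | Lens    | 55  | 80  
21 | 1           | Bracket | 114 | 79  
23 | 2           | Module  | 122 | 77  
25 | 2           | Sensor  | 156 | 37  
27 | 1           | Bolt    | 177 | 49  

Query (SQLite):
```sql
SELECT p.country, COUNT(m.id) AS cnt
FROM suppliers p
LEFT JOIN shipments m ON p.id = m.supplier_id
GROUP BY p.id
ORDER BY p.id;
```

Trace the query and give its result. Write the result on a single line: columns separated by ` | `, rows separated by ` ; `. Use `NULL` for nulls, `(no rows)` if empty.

Mexico | 3 ; Kenya | 6 ; Kenya | 2

LEFT JOIN keeps every suppliers row; unmatched ones get NULL for shipments columns.
Group by suppliers.id and compute COUNT(m.id). COUNT(col) of an all-NULL group is 0.
  1: ids {18, 21, 27} → COUNT(m.id)=3
  2: ids {4, 5, 8, 10, 23, 25} → COUNT(m.id)=6
  3: ids {12, 19} → COUNT(m.id)=2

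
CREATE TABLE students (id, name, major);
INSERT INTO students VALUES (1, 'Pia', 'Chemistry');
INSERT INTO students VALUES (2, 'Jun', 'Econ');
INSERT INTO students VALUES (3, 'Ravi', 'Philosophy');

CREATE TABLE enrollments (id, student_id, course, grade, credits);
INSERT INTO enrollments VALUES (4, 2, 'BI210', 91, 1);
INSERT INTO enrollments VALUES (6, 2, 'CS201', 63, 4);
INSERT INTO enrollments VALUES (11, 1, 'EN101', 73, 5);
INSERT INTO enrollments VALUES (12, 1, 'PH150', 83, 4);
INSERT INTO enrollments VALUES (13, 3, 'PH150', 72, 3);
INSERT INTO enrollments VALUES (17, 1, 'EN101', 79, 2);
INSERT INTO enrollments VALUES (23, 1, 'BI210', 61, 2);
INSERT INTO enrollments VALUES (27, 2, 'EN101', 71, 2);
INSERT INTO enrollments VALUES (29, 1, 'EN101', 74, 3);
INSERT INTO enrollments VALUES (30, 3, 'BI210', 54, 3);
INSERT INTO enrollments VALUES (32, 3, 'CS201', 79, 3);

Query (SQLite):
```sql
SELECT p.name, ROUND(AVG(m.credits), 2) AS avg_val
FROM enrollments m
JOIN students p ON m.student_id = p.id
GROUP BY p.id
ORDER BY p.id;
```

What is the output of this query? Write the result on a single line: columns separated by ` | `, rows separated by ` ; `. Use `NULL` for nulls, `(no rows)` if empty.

Join each enrollments row to its students via student_id.
Group joined rows by students.id; compute ROUND(AVG(m.credits), 2) per group.
  1: ids {11, 12, 17, 23, 29} → ROUND(AVG(m.credits), 2)=3.2
  2: ids {4, 6, 27} → ROUND(AVG(m.credits), 2)=2.33
  3: ids {13, 30, 32} → ROUND(AVG(m.credits), 2)=3

Pia | 3.2 ; Jun | 2.33 ; Ravi | 3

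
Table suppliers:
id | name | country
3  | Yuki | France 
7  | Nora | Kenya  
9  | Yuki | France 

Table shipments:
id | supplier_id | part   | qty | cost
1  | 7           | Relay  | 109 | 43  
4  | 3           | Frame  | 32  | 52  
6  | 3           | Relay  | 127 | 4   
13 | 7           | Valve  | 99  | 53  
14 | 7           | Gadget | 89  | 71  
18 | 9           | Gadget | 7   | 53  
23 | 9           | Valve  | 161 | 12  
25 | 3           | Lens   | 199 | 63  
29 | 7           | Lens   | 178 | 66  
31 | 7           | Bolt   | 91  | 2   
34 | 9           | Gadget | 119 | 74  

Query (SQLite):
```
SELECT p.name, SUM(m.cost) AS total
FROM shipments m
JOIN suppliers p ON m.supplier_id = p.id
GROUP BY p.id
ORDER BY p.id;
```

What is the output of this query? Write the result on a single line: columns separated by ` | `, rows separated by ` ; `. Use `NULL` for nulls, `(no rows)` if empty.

Join each shipments row to its suppliers via supplier_id.
Group joined rows by suppliers.id; compute SUM(m.cost) per group.
  3: ids {4, 6, 25} → SUM(m.cost)=119
  7: ids {1, 13, 14, 29, 31} → SUM(m.cost)=235
  9: ids {18, 23, 34} → SUM(m.cost)=139

Yuki | 119 ; Nora | 235 ; Yuki | 139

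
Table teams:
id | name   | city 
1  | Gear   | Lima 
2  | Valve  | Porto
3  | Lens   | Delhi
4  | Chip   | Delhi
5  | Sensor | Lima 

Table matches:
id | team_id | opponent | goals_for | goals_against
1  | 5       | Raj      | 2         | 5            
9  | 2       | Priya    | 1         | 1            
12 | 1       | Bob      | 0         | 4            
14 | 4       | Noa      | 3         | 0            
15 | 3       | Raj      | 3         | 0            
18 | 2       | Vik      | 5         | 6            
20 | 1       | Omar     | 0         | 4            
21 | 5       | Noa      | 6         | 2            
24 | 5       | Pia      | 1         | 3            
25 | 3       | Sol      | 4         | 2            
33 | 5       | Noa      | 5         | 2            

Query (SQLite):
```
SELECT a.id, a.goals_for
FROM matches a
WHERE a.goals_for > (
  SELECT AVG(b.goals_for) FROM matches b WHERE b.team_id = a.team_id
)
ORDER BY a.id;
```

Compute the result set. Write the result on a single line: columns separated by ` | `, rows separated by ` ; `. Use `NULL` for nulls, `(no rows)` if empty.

18 | 5 ; 21 | 6 ; 25 | 4 ; 33 | 5

For each matches row a, compute AVG(goals_for) over rows sharing a.team_id.
Keep row a if a.goals_for > that per-group AVG.
  team_id=1: AVG(goals_for) = 0.0
  team_id=2: AVG(goals_for) = 3.0
  team_id=3: AVG(goals_for) = 3.5
  team_id=4: AVG(goals_for) = 3.0
  team_id=5: AVG(goals_for) = 3.5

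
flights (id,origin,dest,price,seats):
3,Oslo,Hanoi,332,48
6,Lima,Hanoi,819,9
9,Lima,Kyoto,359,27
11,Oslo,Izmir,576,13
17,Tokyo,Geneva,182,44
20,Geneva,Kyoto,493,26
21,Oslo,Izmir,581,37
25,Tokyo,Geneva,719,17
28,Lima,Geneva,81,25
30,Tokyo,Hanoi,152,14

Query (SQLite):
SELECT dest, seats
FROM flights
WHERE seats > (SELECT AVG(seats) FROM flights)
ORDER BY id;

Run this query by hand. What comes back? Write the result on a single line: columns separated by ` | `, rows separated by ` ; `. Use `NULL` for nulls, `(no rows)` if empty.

Hanoi | 48 ; Kyoto | 27 ; Geneva | 44 ; Izmir | 37

Scalar subquery: AVG(seats) over all flights rows = 26.0.
Keep rows where seats > that value.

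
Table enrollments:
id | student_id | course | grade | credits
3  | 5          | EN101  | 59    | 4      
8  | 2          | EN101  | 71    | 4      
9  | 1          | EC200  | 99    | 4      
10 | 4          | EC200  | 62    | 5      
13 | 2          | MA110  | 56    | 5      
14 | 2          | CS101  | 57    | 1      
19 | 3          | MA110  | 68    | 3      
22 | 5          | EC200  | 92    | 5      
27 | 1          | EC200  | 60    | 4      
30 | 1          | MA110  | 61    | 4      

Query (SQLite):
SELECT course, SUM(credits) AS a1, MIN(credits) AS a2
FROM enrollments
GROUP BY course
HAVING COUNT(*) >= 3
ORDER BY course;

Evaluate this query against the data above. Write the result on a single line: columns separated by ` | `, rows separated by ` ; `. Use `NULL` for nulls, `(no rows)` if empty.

Group enrollments by course.
Per group compute: SUM(credits), MIN(credits).
HAVING: drop groups with fewer than 3 rows.
  CS101: ids {14} → SUM(credits)=1, MIN(credits)=1
  EC200: ids {9, 10, 22, 27} → SUM(credits)=18, MIN(credits)=4
  EN101: ids {3, 8} → SUM(credits)=8, MIN(credits)=4
  MA110: ids {13, 19, 30} → SUM(credits)=12, MIN(credits)=3

EC200 | 18 | 4 ; MA110 | 12 | 3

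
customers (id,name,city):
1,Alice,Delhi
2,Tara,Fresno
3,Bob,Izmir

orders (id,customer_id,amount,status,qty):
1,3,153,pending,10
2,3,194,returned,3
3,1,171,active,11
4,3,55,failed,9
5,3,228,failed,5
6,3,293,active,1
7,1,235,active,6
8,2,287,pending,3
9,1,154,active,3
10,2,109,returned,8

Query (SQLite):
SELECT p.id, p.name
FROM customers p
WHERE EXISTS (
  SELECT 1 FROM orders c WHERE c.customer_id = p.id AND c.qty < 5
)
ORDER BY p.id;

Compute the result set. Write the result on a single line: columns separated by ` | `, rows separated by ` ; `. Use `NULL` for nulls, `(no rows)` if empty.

For each customers row, check whether any orders with matching customer_id has qty < 5.
Keep rows where that is true.

1 | Alice ; 2 | Tara ; 3 | Bob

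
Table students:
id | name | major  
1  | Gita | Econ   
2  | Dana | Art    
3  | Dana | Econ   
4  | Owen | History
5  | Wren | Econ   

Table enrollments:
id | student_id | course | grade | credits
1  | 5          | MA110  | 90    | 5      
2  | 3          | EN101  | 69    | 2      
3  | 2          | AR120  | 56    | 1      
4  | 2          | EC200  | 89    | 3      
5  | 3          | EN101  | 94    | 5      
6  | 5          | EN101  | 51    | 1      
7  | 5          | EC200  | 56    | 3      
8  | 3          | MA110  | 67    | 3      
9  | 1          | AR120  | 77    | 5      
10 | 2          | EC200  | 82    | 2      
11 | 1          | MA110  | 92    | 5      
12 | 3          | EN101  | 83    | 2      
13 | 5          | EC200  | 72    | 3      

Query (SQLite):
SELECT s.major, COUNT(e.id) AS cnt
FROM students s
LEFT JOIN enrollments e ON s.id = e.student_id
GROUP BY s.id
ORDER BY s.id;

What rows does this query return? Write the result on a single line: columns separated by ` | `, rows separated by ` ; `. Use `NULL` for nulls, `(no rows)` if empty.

LEFT JOIN keeps every students row; unmatched ones get NULL for enrollments columns.
Group by students.id and compute COUNT(e.id). COUNT(col) of an all-NULL group is 0.
  1: ids {9, 11} → COUNT(e.id)=2
  2: ids {3, 4, 10} → COUNT(e.id)=3
  3: ids {2, 5, 8, 12} → COUNT(e.id)=4
  4: ids {—} → COUNT(e.id)=0
  5: ids {1, 6, 7, 13} → COUNT(e.id)=4

Econ | 2 ; Art | 3 ; Econ | 4 ; History | 0 ; Econ | 4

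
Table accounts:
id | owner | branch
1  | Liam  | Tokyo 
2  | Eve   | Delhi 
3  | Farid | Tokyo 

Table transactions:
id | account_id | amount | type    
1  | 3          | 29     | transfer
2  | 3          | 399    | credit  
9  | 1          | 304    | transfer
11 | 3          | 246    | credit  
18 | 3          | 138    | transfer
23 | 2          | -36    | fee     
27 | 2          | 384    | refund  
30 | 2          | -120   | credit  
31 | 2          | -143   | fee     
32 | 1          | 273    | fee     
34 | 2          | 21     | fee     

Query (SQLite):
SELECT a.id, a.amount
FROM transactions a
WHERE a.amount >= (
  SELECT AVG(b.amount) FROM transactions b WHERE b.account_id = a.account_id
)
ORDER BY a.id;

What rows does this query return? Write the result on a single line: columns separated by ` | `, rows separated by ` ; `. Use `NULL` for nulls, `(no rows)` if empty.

2 | 399 ; 9 | 304 ; 11 | 246 ; 27 | 384

For each transactions row a, compute AVG(amount) over rows sharing a.account_id.
Keep row a if a.amount >= that per-group AVG.
  account_id=1: AVG(amount) = 288.5
  account_id=2: AVG(amount) = 21.2
  account_id=3: AVG(amount) = 203.0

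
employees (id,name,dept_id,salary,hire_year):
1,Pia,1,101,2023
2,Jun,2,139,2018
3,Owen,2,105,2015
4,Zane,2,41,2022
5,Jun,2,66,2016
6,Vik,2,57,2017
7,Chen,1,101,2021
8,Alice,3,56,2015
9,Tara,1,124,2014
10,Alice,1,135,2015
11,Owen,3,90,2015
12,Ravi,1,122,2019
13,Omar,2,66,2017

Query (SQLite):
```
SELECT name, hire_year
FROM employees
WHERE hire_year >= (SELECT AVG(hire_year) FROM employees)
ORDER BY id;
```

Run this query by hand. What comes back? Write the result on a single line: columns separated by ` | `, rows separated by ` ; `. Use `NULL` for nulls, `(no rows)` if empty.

Pia | 2023 ; Jun | 2018 ; Zane | 2022 ; Chen | 2021 ; Ravi | 2019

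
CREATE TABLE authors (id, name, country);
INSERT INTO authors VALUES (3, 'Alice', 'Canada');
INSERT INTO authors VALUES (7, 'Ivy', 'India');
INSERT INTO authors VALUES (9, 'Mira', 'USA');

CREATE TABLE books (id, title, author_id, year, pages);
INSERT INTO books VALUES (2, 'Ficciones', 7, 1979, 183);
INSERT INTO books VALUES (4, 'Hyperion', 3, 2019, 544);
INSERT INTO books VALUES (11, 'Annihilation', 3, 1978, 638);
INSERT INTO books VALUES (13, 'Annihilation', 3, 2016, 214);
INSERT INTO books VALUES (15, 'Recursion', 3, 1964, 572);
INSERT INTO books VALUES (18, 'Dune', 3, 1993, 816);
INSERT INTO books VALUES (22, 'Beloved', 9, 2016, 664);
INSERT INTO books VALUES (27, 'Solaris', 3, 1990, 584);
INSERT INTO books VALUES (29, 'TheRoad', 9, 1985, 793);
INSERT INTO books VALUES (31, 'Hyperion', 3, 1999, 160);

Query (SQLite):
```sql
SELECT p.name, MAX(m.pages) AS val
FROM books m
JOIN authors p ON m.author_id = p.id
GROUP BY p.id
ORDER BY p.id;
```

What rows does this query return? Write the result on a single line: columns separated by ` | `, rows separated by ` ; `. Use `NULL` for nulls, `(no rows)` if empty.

Join each books row to its authors via author_id.
Group joined rows by authors.id; compute MAX(m.pages) per group.
  3: ids {4, 11, 13, 15, 18, 27, 31} → MAX(m.pages)=816
  7: ids {2} → MAX(m.pages)=183
  9: ids {22, 29} → MAX(m.pages)=793

Alice | 816 ; Ivy | 183 ; Mira | 793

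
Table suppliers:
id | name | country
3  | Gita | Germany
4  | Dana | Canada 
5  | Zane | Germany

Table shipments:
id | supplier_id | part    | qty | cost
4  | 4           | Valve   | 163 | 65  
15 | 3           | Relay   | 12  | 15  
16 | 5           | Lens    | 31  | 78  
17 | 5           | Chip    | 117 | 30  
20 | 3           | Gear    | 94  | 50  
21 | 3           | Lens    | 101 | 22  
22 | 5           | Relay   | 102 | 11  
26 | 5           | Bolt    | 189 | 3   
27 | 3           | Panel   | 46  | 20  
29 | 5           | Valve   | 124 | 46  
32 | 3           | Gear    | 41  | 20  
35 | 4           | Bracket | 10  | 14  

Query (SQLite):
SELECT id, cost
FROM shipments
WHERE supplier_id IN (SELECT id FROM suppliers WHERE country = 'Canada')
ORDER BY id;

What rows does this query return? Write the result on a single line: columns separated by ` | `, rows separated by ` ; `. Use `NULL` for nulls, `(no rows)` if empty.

4 | 65 ; 35 | 14

Inner query: suppliers.id where country = 'Canada'.
Outer: keep shipments rows whose supplier_id is in that set.
Inner query → {4}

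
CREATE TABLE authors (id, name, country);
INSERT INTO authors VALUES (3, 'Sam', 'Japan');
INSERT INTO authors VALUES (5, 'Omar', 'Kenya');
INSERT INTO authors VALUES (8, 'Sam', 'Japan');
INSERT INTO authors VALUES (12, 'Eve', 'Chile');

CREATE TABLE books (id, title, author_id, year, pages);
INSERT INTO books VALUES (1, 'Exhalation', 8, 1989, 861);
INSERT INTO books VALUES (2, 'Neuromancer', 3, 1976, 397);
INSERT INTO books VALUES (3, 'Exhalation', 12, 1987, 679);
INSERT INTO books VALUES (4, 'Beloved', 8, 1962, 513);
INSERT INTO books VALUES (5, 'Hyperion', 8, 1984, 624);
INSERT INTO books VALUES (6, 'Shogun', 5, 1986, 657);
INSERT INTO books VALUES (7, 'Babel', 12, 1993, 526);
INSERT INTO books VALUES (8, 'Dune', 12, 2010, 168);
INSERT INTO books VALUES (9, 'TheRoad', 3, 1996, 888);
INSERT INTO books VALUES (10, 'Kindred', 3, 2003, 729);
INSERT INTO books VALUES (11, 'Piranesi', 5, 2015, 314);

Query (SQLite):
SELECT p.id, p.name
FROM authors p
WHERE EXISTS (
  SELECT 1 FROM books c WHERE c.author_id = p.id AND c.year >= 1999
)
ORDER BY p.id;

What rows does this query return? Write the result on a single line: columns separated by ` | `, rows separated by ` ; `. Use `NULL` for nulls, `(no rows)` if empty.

For each authors row, check whether any books with matching author_id has year >= 1999.
Keep rows where that is true.

3 | Sam ; 5 | Omar ; 12 | Eve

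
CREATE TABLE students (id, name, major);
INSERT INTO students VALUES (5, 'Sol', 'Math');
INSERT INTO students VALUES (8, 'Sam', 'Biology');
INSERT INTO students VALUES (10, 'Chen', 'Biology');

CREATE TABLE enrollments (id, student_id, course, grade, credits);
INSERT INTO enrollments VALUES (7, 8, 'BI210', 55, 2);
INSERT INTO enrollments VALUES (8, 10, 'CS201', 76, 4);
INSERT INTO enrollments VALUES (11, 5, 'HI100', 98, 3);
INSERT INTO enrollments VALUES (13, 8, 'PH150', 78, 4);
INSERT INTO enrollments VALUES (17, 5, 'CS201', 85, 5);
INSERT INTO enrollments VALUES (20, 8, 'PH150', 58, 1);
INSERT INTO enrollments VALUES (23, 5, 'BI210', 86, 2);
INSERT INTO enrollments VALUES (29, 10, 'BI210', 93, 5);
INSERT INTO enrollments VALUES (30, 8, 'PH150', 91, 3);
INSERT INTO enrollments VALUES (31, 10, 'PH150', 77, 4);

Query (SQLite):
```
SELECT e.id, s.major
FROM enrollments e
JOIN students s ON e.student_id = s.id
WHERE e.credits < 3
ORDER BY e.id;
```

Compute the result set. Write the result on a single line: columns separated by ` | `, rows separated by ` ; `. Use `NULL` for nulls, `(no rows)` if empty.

Each enrollments row matches the students row where student_id = students.id.
Then keep rows with e.credits < 3.

7 | Biology ; 20 | Biology ; 23 | Math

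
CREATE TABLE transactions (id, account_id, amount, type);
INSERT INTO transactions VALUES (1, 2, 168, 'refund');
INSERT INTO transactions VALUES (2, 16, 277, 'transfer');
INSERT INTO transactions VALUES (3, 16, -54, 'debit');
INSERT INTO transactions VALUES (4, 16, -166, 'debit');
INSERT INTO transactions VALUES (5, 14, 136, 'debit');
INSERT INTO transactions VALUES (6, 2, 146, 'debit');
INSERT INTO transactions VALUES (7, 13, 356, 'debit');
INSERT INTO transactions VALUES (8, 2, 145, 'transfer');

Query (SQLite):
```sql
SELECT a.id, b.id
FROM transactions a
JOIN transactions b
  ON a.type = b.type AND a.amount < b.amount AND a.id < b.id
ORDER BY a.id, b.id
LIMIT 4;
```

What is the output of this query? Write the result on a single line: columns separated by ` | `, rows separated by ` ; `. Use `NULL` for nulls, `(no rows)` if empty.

Pairs (a,b) with same type, a.amount < b.amount, a.id < b.id.
type groups: debit:{3,4,5,6,7} refund:{1} transfer:{2,8}
Ordered by (a.id, b.id); first 4.

3 | 5 ; 3 | 6 ; 3 | 7 ; 4 | 5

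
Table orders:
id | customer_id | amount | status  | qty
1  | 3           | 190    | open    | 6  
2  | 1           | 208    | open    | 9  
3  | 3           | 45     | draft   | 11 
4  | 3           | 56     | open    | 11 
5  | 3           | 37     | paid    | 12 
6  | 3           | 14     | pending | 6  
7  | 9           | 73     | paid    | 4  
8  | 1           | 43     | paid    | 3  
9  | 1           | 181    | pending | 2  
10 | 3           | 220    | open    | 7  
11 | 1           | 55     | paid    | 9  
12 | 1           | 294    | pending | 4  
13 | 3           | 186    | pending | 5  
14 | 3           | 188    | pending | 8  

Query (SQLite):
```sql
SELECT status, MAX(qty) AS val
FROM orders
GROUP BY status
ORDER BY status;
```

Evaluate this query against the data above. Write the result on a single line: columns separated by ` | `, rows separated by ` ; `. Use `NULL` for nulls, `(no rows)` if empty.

Partition orders by status; compute MAX(qty) within each group.
  draft: ids {3} → MAX(qty)=11
  open: ids {1, 2, 4, 10} → MAX(qty)=11
  paid: ids {5, 7, 8, 11} → MAX(qty)=12
  pending: ids {6, 9, 12, 13, 14} → MAX(qty)=8

draft | 11 ; open | 11 ; paid | 12 ; pending | 8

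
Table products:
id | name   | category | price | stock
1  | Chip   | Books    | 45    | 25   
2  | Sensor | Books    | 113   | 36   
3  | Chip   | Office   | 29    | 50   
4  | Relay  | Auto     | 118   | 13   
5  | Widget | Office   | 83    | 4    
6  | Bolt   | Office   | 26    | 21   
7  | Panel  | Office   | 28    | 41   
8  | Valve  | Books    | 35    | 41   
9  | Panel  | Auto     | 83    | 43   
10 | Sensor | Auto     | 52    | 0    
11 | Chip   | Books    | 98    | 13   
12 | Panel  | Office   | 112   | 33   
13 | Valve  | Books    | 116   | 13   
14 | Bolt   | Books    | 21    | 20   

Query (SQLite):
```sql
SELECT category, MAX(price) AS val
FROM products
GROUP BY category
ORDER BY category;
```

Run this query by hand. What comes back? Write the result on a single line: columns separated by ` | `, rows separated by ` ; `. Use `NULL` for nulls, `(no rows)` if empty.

Auto | 118 ; Books | 116 ; Office | 112

Partition products by category; compute MAX(price) within each group.
  Auto: ids {4, 9, 10} → MAX(price)=118
  Books: ids {1, 2, 8, 11, 13, 14} → MAX(price)=116
  Office: ids {3, 5, 6, 7, 12} → MAX(price)=112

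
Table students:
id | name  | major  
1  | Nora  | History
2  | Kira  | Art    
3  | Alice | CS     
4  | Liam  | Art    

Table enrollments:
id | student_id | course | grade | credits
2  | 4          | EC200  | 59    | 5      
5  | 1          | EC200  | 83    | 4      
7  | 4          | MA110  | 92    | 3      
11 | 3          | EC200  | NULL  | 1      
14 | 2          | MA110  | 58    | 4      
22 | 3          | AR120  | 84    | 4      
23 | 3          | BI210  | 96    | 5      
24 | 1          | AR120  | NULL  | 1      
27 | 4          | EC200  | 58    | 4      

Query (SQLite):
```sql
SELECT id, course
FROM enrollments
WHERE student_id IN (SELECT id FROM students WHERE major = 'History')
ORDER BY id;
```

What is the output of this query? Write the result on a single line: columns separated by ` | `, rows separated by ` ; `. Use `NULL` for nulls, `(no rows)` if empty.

5 | EC200 ; 24 | AR120

Inner query: students.id where major = 'History'.
Outer: keep enrollments rows whose student_id is in that set.
Inner query → {1}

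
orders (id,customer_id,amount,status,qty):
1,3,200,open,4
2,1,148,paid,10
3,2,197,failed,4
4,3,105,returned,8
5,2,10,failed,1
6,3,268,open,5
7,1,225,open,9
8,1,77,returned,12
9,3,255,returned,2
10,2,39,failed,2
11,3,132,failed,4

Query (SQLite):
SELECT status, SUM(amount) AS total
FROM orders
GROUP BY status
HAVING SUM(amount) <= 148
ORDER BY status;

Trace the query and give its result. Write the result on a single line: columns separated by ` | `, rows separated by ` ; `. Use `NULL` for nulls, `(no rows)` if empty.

paid | 148

Partition orders by status; compute SUM(amount) within each group.
HAVING: keep groups where SUM(amount) <= 148.
  failed: ids {3, 5, 10, 11} → SUM(amount)=378
  open: ids {1, 6, 7} → SUM(amount)=693
  paid: ids {2} → SUM(amount)=148
  returned: ids {4, 8, 9} → SUM(amount)=437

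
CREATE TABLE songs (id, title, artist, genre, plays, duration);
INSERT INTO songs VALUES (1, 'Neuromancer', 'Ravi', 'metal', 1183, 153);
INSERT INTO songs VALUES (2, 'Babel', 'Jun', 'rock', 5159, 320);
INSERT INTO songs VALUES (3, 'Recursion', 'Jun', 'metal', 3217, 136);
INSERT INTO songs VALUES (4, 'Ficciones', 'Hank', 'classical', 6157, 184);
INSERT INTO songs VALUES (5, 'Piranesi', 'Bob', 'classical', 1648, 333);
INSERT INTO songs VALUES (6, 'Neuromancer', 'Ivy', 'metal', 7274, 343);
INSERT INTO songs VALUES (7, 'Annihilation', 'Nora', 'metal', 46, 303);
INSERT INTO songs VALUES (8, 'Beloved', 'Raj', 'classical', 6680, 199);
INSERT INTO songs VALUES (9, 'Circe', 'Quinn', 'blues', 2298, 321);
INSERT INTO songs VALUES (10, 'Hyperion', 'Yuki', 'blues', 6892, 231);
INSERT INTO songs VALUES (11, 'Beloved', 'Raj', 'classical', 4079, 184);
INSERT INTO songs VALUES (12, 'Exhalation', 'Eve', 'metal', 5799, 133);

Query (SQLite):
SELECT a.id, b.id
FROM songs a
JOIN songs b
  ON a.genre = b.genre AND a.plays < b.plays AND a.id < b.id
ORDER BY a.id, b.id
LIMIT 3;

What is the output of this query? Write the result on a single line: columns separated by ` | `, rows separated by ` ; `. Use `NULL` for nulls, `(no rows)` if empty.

1 | 3 ; 1 | 6 ; 1 | 12

Pairs (a,b) with same genre, a.plays < b.plays, a.id < b.id.
genre groups: blues:{9,10} classical:{4,5,8,11} metal:{1,3,6,7,12} rock:{2}
Ordered by (a.id, b.id); first 3.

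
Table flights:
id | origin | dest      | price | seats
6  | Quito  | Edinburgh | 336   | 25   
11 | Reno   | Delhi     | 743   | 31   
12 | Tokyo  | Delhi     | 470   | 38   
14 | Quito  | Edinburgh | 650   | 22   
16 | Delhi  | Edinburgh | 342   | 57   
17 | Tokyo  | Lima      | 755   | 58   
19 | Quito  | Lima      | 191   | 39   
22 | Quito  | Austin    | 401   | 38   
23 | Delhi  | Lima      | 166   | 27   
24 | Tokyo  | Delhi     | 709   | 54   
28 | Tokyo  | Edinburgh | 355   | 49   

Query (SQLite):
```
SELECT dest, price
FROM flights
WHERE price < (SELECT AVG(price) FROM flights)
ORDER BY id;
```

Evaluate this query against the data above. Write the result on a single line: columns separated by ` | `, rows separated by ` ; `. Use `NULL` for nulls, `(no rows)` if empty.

Scalar subquery: AVG(price) over all flights rows = 465.272727 (≈; comparison uses full precision).
Keep rows where price < that value.

Edinburgh | 336 ; Edinburgh | 342 ; Lima | 191 ; Austin | 401 ; Lima | 166 ; Edinburgh | 355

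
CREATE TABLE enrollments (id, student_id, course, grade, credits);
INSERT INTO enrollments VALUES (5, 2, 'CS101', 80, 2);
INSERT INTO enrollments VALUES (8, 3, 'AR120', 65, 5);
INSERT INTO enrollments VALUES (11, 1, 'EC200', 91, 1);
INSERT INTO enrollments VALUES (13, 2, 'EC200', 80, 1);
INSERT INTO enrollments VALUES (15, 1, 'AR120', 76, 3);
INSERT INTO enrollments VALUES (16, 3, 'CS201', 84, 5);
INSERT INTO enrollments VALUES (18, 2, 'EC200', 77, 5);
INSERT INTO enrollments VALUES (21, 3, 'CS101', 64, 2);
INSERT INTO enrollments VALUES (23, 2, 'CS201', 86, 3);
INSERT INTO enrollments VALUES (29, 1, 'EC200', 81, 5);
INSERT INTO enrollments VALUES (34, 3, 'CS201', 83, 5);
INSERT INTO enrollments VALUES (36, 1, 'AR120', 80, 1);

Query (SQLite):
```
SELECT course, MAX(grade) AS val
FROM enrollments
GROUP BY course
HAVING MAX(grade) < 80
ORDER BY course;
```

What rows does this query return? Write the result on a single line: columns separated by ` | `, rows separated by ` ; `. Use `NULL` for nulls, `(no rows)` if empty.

Partition enrollments by course; compute MAX(grade) within each group.
HAVING: keep groups where MAX(grade) < 80.
  AR120: ids {8, 15, 36} → MAX(grade)=80
  CS101: ids {5, 21} → MAX(grade)=80
  CS201: ids {16, 23, 34} → MAX(grade)=86
  EC200: ids {11, 13, 18, 29} → MAX(grade)=91

(no rows)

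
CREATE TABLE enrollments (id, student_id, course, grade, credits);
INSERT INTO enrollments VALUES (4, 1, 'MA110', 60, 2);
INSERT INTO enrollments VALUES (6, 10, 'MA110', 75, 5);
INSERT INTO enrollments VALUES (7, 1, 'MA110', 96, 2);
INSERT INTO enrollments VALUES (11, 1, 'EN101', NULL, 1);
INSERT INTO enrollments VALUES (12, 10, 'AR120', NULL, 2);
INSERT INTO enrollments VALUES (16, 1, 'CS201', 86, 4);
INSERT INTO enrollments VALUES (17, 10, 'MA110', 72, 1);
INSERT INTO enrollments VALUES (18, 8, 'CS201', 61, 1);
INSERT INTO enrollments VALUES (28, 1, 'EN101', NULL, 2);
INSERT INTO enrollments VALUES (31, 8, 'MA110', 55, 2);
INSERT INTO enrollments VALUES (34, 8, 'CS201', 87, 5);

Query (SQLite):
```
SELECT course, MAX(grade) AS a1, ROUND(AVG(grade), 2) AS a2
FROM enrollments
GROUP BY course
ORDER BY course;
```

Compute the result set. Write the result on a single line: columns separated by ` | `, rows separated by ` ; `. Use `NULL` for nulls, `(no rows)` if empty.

AR120 | NULL | NULL ; CS201 | 87 | 78 ; EN101 | NULL | NULL ; MA110 | 96 | 71.6

Group enrollments by course.
Per group compute: MAX(grade), ROUND(AVG(grade), 2).
  AR120: ids {12} → MAX(grade)=NULL, ROUND(AVG(grade), 2)=NULL
  CS201: ids {16, 18, 34} → MAX(grade)=87, ROUND(AVG(grade), 2)=78
  EN101: ids {11, 28} → MAX(grade)=NULL, ROUND(AVG(grade), 2)=NULL
  MA110: ids {4, 6, 7, 17, 31} → MAX(grade)=96, ROUND(AVG(grade), 2)=71.6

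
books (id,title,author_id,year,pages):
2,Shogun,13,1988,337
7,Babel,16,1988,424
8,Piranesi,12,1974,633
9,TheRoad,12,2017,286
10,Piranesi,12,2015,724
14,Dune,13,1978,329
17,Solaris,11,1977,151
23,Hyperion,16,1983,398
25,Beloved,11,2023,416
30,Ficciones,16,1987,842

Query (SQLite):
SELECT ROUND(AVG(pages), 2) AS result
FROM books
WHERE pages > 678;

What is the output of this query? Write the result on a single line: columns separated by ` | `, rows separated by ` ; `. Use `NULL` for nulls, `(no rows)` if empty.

783

Rows where pages > 678 → pages values: [724, 842].
AVG = 1566 / 2 (rounded to 2 dp).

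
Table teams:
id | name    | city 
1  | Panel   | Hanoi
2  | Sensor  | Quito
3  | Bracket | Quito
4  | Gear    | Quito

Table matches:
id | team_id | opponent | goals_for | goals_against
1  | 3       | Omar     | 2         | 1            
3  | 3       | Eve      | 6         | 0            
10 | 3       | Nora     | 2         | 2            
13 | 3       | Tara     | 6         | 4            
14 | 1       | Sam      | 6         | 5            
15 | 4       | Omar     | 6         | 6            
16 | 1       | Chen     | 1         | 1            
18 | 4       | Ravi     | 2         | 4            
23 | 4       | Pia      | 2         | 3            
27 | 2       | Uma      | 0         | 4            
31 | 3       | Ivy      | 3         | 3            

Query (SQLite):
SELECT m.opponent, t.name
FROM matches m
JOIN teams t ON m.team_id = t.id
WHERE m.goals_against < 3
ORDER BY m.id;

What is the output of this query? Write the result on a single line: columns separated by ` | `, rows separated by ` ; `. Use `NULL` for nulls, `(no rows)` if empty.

Each matches row matches the teams row where team_id = teams.id.
Then keep rows with m.goals_against < 3.

Omar | Bracket ; Eve | Bracket ; Nora | Bracket ; Chen | Panel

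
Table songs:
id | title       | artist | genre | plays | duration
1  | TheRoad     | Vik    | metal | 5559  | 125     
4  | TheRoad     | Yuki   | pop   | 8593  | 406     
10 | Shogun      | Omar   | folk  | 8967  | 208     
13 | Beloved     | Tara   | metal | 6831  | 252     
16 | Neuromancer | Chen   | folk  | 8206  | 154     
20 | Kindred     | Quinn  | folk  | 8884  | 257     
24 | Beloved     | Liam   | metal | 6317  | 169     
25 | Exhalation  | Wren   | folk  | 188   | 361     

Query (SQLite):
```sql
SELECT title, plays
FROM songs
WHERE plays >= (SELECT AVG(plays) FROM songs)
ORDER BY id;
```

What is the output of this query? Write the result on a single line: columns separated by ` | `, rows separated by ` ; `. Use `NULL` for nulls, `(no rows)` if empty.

TheRoad | 8593 ; Shogun | 8967 ; Beloved | 6831 ; Neuromancer | 8206 ; Kindred | 8884

Scalar subquery: AVG(plays) over all songs rows = 6693.125.
Keep rows where plays >= that value.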